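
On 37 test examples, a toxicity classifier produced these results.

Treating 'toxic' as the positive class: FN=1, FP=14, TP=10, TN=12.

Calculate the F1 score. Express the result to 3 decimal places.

Precision = TP/(TP+FP) = 10/24 = 0.4167
Recall = TP/(TP+FN) = 10/11 = 0.9091
F1 = 2·TP/(2·TP+FP+FN) = 20/35 = 0.571

0.571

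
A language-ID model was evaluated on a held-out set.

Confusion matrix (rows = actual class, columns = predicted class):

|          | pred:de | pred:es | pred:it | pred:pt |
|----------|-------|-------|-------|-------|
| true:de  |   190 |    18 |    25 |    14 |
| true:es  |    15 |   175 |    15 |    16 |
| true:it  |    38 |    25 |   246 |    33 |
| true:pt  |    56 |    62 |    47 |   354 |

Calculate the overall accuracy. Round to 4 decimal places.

Accuracy = trace / total = (190+175+246+354=965) / 1329 = 965/1329 = 0.7261

0.7261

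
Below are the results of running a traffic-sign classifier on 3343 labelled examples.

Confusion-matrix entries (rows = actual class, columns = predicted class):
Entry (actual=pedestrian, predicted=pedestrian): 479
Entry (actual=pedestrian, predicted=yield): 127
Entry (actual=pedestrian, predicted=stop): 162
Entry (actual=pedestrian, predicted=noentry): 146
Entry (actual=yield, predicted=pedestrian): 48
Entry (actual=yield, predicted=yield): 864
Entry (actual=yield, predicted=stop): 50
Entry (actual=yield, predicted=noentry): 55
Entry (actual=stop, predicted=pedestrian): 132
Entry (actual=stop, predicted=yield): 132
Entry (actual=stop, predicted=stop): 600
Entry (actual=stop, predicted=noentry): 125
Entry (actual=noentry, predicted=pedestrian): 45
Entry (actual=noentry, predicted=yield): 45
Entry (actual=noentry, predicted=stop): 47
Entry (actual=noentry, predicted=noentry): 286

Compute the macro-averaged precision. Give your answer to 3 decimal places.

0.646

Per-class precision (TP/(TP+FP)):
  pedestrian: TP=479, FP=48+132+45=225 → 479/704 = 0.6804
  yield: TP=864, FP=127+132+45=304 → 864/1168 = 0.7397
  stop: TP=600, FP=162+50+47=259 → 600/859 = 0.6985
  noentry: TP=286, FP=146+55+125=326 → 286/612 = 0.4673
Macro-precision = mean = (0.6804 + 0.7397 + 0.6985 + 0.4673) / 4 = 0.646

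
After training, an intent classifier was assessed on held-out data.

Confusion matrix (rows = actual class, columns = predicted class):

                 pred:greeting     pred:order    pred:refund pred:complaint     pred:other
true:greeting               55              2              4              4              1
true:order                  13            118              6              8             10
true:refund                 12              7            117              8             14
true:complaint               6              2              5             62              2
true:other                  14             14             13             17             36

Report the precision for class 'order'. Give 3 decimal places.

0.825

One-vs-rest for 'order': TP = diagonal; FP = other classes predicted 'order'; FN = 'order' predicted as other.
precision = TP/(TP+FP).
order: TP=118, FP=2+7+2+14=25 → 118/143 = 0.8252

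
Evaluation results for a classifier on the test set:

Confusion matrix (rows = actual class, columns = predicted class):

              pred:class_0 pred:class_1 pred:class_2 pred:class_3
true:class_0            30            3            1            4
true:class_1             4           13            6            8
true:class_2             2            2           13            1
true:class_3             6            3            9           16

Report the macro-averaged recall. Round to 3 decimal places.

0.600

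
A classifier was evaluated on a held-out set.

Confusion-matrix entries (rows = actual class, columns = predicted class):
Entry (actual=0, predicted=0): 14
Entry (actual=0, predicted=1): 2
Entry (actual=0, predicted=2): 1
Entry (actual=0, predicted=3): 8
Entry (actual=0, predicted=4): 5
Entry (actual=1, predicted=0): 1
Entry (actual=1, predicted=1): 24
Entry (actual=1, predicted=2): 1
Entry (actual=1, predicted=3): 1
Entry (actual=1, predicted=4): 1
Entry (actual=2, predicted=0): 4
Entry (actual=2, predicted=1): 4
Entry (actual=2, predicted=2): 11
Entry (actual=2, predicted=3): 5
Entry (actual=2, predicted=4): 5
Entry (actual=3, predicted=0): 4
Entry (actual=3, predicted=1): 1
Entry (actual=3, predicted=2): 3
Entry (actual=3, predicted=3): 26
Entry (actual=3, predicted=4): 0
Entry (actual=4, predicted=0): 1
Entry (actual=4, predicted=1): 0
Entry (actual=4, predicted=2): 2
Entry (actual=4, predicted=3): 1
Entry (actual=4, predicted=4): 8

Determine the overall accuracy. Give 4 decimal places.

0.6241

Accuracy = trace / total = (14+24+11+26+8=83) / 133 = 83/133 = 0.6241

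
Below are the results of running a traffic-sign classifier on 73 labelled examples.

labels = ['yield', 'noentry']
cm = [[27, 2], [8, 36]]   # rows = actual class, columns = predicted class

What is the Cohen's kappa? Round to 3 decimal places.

0.724

Observed agreement pₒ = trace/N = 63/73 = 0.8630
Expected agreement pₑ = Σ (rowᵢ·colᵢ)/N² = (29·35 + 44·38)/73² = 0.5042
κ = (pₒ − pₑ)/(1 − pₑ) = (0.8630 − 0.5042)/(1 − 0.5042) = 0.724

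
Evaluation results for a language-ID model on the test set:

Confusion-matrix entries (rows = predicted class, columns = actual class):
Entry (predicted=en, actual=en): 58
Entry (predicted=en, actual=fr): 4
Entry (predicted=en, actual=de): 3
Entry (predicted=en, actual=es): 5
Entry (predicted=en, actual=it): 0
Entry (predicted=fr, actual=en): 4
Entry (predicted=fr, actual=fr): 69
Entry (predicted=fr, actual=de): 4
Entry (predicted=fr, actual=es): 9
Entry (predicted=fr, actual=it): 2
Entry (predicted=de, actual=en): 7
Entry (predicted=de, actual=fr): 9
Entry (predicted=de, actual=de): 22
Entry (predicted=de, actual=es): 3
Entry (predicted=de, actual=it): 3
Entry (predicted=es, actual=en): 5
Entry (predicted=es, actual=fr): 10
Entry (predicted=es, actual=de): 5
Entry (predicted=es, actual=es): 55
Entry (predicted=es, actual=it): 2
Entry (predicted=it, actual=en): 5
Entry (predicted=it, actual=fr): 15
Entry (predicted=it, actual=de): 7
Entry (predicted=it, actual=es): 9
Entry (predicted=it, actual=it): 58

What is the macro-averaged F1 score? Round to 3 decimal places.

0.686

Per-class F1 score (2·TP/(2·TP+FP+FN)):
  en: TP=58, FP=4+3+5+0=12, FN=4+7+5+5=21 → 116/149 = 0.7785
  fr: TP=69, FP=4+4+9+2=19, FN=4+9+10+15=38 → 138/195 = 0.7077
  de: TP=22, FP=7+9+3+3=22, FN=3+4+5+7=19 → 44/85 = 0.5176
  es: TP=55, FP=5+10+5+2=22, FN=5+9+3+9=26 → 110/158 = 0.6962
  it: TP=58, FP=5+15+7+9=36, FN=0+2+3+2=7 → 116/159 = 0.7296
Macro-F1 score = mean = (0.7785 + 0.7077 + 0.5176 + 0.6962 + 0.7296) / 5 = 0.686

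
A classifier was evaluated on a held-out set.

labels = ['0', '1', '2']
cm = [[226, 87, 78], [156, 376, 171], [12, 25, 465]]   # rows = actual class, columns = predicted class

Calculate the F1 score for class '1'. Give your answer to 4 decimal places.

0.6314

One-vs-rest for '1': TP = diagonal; FP = other classes predicted '1'; FN = '1' predicted as other.
F1 score = 2·TP/(2·TP+FP+FN).
1: TP=376, FP=87+25=112, FN=156+171=327 → 752/1191 = 0.63140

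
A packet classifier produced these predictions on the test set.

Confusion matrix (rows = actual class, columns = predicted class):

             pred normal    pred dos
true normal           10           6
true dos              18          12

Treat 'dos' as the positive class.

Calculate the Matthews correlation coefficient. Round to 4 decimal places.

0.0244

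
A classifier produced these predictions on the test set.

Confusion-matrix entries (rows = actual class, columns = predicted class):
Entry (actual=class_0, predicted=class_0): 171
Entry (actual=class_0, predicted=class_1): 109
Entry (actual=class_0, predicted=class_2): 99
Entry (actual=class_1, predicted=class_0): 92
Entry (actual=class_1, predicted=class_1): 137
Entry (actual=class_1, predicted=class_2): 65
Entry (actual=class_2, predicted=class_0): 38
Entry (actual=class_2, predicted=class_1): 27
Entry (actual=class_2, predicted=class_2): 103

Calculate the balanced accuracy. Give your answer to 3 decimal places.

0.510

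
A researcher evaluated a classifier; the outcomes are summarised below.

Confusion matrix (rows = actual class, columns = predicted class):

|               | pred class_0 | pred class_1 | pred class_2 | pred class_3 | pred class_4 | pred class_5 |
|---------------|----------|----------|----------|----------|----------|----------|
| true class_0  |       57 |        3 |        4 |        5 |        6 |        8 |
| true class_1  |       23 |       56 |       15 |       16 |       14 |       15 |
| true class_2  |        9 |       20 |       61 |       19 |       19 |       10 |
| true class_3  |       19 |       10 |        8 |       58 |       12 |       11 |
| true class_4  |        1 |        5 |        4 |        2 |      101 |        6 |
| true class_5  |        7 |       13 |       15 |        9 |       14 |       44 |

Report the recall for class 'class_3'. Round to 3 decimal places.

Take TP from the diagonal, FP from the rest of the 'class_3' prediction marginal, FN from the rest of the 'class_3' actual marginal.
recall = TP/(TP+FN).
class_3: TP=58, FN=19+10+8+12+11=60 → 58/118 = 0.4915

0.492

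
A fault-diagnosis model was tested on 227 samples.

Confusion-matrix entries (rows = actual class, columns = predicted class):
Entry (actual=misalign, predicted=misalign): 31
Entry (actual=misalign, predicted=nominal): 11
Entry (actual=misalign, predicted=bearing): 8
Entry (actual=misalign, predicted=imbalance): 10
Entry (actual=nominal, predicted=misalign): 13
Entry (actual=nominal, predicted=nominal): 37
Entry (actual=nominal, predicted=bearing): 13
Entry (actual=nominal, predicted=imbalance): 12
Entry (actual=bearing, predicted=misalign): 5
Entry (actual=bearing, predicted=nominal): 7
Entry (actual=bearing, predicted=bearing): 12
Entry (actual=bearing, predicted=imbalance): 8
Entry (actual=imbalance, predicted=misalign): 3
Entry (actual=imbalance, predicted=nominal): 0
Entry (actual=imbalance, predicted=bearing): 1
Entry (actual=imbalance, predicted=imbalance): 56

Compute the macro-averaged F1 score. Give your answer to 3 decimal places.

Per-class F1 score (2·TP/(2·TP+FP+FN)):
  misalign: TP=31, FP=13+5+3=21, FN=11+8+10=29 → 62/112 = 0.5536
  nominal: TP=37, FP=11+7+0=18, FN=13+13+12=38 → 74/130 = 0.5692
  bearing: TP=12, FP=8+13+1=22, FN=5+7+8=20 → 24/66 = 0.3636
  imbalance: TP=56, FP=10+12+8=30, FN=3+0+1=4 → 112/146 = 0.7671
Macro-F1 score = mean = (0.5536 + 0.5692 + 0.3636 + 0.7671) / 4 = 0.563

0.563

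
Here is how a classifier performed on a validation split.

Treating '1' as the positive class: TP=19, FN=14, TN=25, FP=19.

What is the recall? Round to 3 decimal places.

0.576

Recall = TP/(TP+FN) = 19/(19+14) = 19/33 = 0.576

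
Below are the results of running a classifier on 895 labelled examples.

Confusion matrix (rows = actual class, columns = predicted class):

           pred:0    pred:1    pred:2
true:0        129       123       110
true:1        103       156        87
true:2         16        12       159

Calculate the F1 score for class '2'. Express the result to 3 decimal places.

0.586

Treat '2' as positive and all other classes as negative.
F1 score = 2·TP/(2·TP+FP+FN).
2: TP=159, FP=110+87=197, FN=16+12=28 → 318/543 = 0.5856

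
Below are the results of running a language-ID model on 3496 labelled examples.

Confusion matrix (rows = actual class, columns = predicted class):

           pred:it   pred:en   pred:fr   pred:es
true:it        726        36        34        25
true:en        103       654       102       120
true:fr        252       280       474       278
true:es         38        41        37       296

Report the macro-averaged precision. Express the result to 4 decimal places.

0.6100

Per-class precision (TP/(TP+FP)):
  it: TP=726, FP=103+252+38=393 → 726/1119 = 0.64879
  en: TP=654, FP=36+280+41=357 → 654/1011 = 0.64688
  fr: TP=474, FP=34+102+37=173 → 474/647 = 0.73261
  es: TP=296, FP=25+120+278=423 → 296/719 = 0.41168
Macro-precision = mean = (0.64879 + 0.64688 + 0.73261 + 0.41168) / 4 = 0.6100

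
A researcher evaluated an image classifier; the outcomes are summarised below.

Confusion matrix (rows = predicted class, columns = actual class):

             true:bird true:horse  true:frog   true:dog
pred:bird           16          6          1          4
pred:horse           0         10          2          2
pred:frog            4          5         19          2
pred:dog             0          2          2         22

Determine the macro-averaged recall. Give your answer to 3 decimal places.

0.690

Per-class recall (TP/(TP+FN)):
  bird: TP=16, FN=0+4+0=4 → 16/20 = 0.8000
  horse: TP=10, FN=6+5+2=13 → 10/23 = 0.4348
  frog: TP=19, FN=1+2+2=5 → 19/24 = 0.7917
  dog: TP=22, FN=4+2+2=8 → 22/30 = 0.7333
Macro-recall = mean = (0.8000 + 0.4348 + 0.7917 + 0.7333) / 4 = 0.690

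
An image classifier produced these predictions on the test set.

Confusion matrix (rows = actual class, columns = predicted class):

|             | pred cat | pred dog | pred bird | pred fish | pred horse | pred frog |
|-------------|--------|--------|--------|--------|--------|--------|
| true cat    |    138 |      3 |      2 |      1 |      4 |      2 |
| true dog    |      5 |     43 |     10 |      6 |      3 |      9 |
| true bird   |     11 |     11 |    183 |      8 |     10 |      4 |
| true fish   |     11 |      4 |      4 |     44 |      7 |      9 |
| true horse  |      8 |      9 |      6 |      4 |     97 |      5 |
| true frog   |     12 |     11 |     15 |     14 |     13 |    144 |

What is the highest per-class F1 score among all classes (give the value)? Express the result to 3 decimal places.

Per-class F1 score (2·TP/(2·TP+FP+FN)):
  cat: TP=138, FP=5+11+11+8+12=47, FN=3+2+1+4+2=12 → 276/335 = 0.8239
  dog: TP=43, FP=3+11+4+9+11=38, FN=5+10+6+3+9=33 → 86/157 = 0.5478
  bird: TP=183, FP=2+10+4+6+15=37, FN=11+11+8+10+4=44 → 366/447 = 0.8188
  fish: TP=44, FP=1+6+8+4+14=33, FN=11+4+4+7+9=35 → 88/156 = 0.5641
  horse: TP=97, FP=4+3+10+7+13=37, FN=8+9+6+4+5=32 → 194/263 = 0.7376
  frog: TP=144, FP=2+9+4+9+5=29, FN=12+11+15+14+13=65 → 288/382 = 0.7539
Highest is class 'cat' with F1 score = 0.824.

0.824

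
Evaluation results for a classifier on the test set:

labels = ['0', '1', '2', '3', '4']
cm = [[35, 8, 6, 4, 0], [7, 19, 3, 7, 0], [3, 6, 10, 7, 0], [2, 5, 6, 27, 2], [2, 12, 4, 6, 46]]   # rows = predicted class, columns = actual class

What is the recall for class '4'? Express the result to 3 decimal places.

0.958

Take TP from the diagonal, FP from the rest of the '4' prediction marginal, FN from the rest of the '4' actual marginal.
recall = TP/(TP+FN).
4: TP=46, FN=0+0+0+2=2 → 46/48 = 0.9583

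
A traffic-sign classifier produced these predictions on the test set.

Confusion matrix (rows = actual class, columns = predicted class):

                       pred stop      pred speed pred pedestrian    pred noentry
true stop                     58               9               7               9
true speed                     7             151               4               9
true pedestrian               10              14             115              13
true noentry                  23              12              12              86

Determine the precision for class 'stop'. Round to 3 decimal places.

0.592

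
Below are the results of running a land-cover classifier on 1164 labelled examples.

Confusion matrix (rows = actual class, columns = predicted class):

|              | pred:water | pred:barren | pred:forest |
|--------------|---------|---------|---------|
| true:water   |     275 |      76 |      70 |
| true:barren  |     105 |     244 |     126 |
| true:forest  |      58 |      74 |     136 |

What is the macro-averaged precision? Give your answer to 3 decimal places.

Per-class precision (TP/(TP+FP)):
  water: TP=275, FP=105+58=163 → 275/438 = 0.6279
  barren: TP=244, FP=76+74=150 → 244/394 = 0.6193
  forest: TP=136, FP=70+126=196 → 136/332 = 0.4096
Macro-precision = mean = (0.6279 + 0.6193 + 0.4096) / 3 = 0.552

0.552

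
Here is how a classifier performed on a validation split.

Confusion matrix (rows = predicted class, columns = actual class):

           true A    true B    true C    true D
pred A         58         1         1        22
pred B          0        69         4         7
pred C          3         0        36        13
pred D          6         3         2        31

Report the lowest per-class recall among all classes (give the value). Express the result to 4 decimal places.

Per-class recall (TP/(TP+FN)):
  A: TP=58, FN=0+3+6=9 → 58/67 = 0.86567
  B: TP=69, FN=1+0+3=4 → 69/73 = 0.94521
  C: TP=36, FN=1+4+2=7 → 36/43 = 0.83721
  D: TP=31, FN=22+7+13=42 → 31/73 = 0.42466
Lowest is class 'D' with recall = 0.4247.

0.4247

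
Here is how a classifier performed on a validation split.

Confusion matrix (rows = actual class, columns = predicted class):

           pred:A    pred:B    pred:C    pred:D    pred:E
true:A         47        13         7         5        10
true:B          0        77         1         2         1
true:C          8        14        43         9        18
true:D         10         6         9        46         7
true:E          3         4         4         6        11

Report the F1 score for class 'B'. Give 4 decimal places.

0.7897

Treat 'B' as positive and all other classes as negative.
F1 score = 2·TP/(2·TP+FP+FN).
B: TP=77, FP=13+14+6+4=37, FN=0+1+2+1=4 → 154/195 = 0.78974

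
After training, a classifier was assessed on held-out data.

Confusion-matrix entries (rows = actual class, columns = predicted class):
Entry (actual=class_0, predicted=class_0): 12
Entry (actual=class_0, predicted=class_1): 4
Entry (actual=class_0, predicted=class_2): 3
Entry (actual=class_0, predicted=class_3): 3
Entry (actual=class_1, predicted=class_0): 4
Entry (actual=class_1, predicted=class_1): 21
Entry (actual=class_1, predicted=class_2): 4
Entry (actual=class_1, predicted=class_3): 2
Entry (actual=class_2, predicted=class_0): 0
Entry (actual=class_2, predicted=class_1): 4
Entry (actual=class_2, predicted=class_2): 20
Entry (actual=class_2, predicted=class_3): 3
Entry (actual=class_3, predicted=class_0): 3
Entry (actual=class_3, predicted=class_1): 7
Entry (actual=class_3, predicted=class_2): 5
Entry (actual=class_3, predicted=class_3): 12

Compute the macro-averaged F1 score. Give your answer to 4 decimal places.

0.6002

Per-class F1 score (2·TP/(2·TP+FP+FN)):
  class_0: TP=12, FP=4+0+3=7, FN=4+3+3=10 → 24/41 = 0.58537
  class_1: TP=21, FP=4+4+7=15, FN=4+4+2=10 → 42/67 = 0.62687
  class_2: TP=20, FP=3+4+5=12, FN=0+4+3=7 → 40/59 = 0.67797
  class_3: TP=12, FP=3+2+3=8, FN=3+7+5=15 → 24/47 = 0.51064
Macro-F1 score = mean = (0.58537 + 0.62687 + 0.67797 + 0.51064) / 4 = 0.6002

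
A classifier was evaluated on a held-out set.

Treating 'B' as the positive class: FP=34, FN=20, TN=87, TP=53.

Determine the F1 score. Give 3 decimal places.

Precision = TP/(TP+FP) = 53/87 = 0.6092
Recall = TP/(TP+FN) = 53/73 = 0.7260
F1 = 2·TP/(2·TP+FP+FN) = 106/160 = 0.663

0.663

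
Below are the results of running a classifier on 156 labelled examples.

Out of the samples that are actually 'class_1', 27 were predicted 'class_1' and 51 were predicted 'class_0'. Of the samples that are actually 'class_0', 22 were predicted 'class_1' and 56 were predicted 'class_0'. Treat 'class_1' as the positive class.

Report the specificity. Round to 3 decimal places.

Specificity = TN/(TN+FP) = 56/(56+22) = 0.718

0.718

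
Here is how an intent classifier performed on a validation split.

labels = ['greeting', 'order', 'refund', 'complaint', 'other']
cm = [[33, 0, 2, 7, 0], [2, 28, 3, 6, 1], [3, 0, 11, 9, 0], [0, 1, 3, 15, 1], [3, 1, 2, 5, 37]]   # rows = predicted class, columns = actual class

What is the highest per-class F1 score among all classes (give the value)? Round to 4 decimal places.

Per-class F1 score (2·TP/(2·TP+FP+FN)):
  greeting: TP=33, FP=0+2+7+0=9, FN=2+3+0+3=8 → 66/83 = 0.79518
  order: TP=28, FP=2+3+6+1=12, FN=0+0+1+1=2 → 56/70 = 0.80000
  refund: TP=11, FP=3+0+9+0=12, FN=2+3+3+2=10 → 22/44 = 0.50000
  complaint: TP=15, FP=0+1+3+1=5, FN=7+6+9+5=27 → 30/62 = 0.48387
  other: TP=37, FP=3+1+2+5=11, FN=0+1+0+1=2 → 74/87 = 0.85057
Highest is class 'other' with F1 score = 0.8506.

0.8506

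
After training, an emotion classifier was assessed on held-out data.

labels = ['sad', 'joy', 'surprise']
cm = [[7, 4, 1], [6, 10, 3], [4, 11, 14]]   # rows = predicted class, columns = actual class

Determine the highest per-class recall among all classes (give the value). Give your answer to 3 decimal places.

0.778

Per-class recall (TP/(TP+FN)):
  sad: TP=7, FN=6+4=10 → 7/17 = 0.4118
  joy: TP=10, FN=4+11=15 → 10/25 = 0.4000
  surprise: TP=14, FN=1+3=4 → 14/18 = 0.7778
Highest is class 'surprise' with recall = 0.778.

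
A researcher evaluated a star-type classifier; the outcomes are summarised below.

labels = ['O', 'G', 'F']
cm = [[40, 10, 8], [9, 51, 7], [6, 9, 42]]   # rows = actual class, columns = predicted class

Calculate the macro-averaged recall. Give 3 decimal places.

0.729

Per-class recall (TP/(TP+FN)):
  O: TP=40, FN=10+8=18 → 40/58 = 0.6897
  G: TP=51, FN=9+7=16 → 51/67 = 0.7612
  F: TP=42, FN=6+9=15 → 42/57 = 0.7368
Macro-recall = mean = (0.6897 + 0.7612 + 0.7368) / 3 = 0.729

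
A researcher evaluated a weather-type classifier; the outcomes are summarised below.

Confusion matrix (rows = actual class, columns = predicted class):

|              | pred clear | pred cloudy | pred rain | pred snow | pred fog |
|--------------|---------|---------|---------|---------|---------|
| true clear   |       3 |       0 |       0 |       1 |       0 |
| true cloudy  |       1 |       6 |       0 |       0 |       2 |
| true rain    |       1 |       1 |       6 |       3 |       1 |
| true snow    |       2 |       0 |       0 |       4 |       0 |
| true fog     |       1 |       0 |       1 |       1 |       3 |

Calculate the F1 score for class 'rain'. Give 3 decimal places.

Take TP from the diagonal, FP from the rest of the 'rain' prediction marginal, FN from the rest of the 'rain' actual marginal.
F1 score = 2·TP/(2·TP+FP+FN).
rain: TP=6, FP=0+0+0+1=1, FN=1+1+3+1=6 → 12/19 = 0.6316

0.632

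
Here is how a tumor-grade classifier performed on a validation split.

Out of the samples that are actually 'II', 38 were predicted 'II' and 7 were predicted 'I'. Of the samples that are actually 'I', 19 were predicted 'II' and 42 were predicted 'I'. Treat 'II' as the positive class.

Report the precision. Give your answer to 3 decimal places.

0.667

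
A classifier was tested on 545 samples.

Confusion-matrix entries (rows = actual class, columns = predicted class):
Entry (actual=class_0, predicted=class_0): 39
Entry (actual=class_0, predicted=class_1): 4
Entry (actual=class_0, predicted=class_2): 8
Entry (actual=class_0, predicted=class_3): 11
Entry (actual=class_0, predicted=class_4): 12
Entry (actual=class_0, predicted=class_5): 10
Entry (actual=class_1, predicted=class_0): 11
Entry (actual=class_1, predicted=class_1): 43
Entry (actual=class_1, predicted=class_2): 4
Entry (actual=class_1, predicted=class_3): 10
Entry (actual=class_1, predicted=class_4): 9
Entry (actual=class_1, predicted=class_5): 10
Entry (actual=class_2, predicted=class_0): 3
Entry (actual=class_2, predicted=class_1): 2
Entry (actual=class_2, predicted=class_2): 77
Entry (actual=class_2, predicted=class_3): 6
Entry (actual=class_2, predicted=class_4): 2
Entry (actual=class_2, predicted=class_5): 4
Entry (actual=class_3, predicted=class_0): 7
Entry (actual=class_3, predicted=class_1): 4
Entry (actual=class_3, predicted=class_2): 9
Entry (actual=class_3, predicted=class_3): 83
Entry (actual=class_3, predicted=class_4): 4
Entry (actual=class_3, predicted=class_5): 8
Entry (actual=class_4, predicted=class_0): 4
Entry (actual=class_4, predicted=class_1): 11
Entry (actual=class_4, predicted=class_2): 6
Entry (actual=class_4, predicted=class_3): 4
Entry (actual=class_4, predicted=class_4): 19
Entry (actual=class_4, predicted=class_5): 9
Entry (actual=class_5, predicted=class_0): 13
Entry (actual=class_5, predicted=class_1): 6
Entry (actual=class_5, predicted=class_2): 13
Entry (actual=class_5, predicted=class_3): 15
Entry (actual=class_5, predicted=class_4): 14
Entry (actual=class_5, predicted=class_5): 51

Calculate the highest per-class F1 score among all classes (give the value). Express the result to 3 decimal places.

Per-class F1 score (2·TP/(2·TP+FP+FN)):
  class_0: TP=39, FP=11+3+7+4+13=38, FN=4+8+11+12+10=45 → 78/161 = 0.4845
  class_1: TP=43, FP=4+2+4+11+6=27, FN=11+4+10+9+10=44 → 86/157 = 0.5478
  class_2: TP=77, FP=8+4+9+6+13=40, FN=3+2+6+2+4=17 → 154/211 = 0.7299
  class_3: TP=83, FP=11+10+6+4+15=46, FN=7+4+9+4+8=32 → 166/244 = 0.6803
  class_4: TP=19, FP=12+9+2+4+14=41, FN=4+11+6+4+9=34 → 38/113 = 0.3363
  class_5: TP=51, FP=10+10+4+8+9=41, FN=13+6+13+15+14=61 → 102/204 = 0.5000
Highest is class 'class_2' with F1 score = 0.730.

0.730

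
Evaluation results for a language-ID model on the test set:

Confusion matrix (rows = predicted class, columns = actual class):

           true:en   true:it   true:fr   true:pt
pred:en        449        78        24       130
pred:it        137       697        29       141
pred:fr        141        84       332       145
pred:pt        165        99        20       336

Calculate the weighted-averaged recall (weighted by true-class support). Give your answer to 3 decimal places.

Per-class recall (TP/(TP+FN)):
  en: TP=449, FN=137+141+165=443 → 449/892 = 0.5034
  it: TP=697, FN=78+84+99=261 → 697/958 = 0.7276
  fr: TP=332, FN=24+29+20=73 → 332/405 = 0.8198
  pt: TP=336, FN=130+141+145=416 → 336/752 = 0.4468
Weighted-recall = Σ (supportᵢ/N)·recallᵢ with N=3007: (892/3007)·0.5034 + (958/3007)·0.7276 + (405/3007)·0.8198 + (752/3007)·0.4468 = 0.603

0.603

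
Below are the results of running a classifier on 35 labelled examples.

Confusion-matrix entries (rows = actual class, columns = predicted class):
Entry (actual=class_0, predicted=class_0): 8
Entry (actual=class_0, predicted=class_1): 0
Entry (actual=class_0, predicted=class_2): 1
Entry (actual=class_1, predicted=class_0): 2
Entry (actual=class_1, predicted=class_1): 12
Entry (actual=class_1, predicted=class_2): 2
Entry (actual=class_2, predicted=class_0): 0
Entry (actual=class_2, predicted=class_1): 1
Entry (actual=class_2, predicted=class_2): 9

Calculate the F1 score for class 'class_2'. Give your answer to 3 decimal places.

0.818

F1 score = 2·TP/(2·TP+FP+FN).
class_2: TP=9, FP=1+2=3, FN=0+1=1 → 18/22 = 0.8182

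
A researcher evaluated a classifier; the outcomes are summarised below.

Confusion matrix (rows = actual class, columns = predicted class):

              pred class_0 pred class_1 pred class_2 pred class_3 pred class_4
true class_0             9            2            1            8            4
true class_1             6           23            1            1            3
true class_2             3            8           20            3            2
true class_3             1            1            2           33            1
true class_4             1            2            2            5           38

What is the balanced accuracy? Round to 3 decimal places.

0.653

Balanced accuracy = mean of per-class recall.
  class_0: recall = 9/24 = 0.3750
  class_1: recall = 23/34 = 0.6765
  class_2: recall = 20/36 = 0.5556
  class_3: recall = 33/38 = 0.8684
  class_4: recall = 38/48 = 0.7917
Mean = (0.3750 + 0.6765 + 0.5556 + 0.8684 + 0.7917) / 5 = 0.653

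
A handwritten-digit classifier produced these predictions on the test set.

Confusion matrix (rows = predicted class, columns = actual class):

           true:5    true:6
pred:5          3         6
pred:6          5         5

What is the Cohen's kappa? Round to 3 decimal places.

-0.168

Observed agreement pₒ = trace/N = 8/19 = 0.4211
Expected agreement pₑ = Σ (rowᵢ·colᵢ)/N² = (8·9 + 11·10)/19² = 0.5042
κ = (pₒ − pₑ)/(1 − pₑ) = (0.4211 − 0.5042)/(1 − 0.5042) = -0.168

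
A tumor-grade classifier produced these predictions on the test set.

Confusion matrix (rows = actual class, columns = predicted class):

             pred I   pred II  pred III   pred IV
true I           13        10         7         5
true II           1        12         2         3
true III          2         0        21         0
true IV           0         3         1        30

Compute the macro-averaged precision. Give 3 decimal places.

0.690

Per-class precision (TP/(TP+FP)):
  I: TP=13, FP=1+2+0=3 → 13/16 = 0.8125
  II: TP=12, FP=10+0+3=13 → 12/25 = 0.4800
  III: TP=21, FP=7+2+1=10 → 21/31 = 0.6774
  IV: TP=30, FP=5+3+0=8 → 30/38 = 0.7895
Macro-precision = mean = (0.8125 + 0.4800 + 0.6774 + 0.7895) / 4 = 0.690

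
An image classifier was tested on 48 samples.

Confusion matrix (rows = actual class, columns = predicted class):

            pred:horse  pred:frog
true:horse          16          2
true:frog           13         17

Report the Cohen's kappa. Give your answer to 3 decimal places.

0.406

Observed agreement pₒ = trace/N = 33/48 = 0.6875
Expected agreement pₑ = Σ (rowᵢ·colᵢ)/N² = (18·29 + 30·19)/48² = 0.4740
κ = (pₒ − pₑ)/(1 − pₑ) = (0.6875 − 0.4740)/(1 − 0.4740) = 0.406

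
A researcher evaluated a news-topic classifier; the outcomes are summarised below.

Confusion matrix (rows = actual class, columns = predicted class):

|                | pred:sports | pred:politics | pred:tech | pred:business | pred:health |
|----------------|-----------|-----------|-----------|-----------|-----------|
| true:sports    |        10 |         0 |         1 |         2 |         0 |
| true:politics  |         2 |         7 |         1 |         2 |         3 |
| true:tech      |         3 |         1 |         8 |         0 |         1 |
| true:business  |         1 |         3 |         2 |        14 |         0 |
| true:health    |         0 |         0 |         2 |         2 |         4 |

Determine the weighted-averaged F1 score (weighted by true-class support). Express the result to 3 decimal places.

0.620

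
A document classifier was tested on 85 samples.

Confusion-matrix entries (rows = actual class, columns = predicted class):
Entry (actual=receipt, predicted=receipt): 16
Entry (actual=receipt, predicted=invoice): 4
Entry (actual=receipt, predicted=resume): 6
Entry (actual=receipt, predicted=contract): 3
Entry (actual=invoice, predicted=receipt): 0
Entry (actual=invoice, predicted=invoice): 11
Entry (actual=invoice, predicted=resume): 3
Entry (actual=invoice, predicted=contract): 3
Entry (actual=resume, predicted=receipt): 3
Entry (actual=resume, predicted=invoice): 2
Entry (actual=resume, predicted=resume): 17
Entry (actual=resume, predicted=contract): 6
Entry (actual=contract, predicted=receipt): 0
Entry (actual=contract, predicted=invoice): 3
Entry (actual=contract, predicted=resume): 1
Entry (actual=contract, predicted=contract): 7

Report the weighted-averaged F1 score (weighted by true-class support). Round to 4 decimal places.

0.6104

Per-class F1 score (2·TP/(2·TP+FP+FN)):
  receipt: TP=16, FP=0+3+0=3, FN=4+6+3=13 → 32/48 = 0.66667
  invoice: TP=11, FP=4+2+3=9, FN=0+3+3=6 → 22/37 = 0.59459
  resume: TP=17, FP=6+3+1=10, FN=3+2+6=11 → 34/55 = 0.61818
  contract: TP=7, FP=3+3+6=12, FN=0+3+1=4 → 14/30 = 0.46667
Weighted-F1 score = Σ (supportᵢ/N)·F1 scoreᵢ with N=85: (29/85)·0.66667 + (17/85)·0.59459 + (28/85)·0.61818 + (11/85)·0.46667 = 0.6104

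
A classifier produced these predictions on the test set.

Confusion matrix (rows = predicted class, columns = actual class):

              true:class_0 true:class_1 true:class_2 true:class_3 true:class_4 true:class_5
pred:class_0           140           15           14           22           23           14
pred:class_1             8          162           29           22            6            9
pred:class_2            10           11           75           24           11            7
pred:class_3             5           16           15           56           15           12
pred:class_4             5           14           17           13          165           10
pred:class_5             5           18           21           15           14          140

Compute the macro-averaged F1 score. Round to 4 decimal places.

0.6159

Per-class F1 score (2·TP/(2·TP+FP+FN)):
  class_0: TP=140, FP=15+14+22+23+14=88, FN=8+10+5+5+5=33 → 280/401 = 0.69825
  class_1: TP=162, FP=8+29+22+6+9=74, FN=15+11+16+14+18=74 → 324/472 = 0.68644
  class_2: TP=75, FP=10+11+24+11+7=63, FN=14+29+15+17+21=96 → 150/309 = 0.48544
  class_3: TP=56, FP=5+16+15+15+12=63, FN=22+22+24+13+15=96 → 112/271 = 0.41328
  class_4: TP=165, FP=5+14+17+13+10=59, FN=23+6+11+15+14=69 → 330/458 = 0.72052
  class_5: TP=140, FP=5+18+21+15+14=73, FN=14+9+7+12+10=52 → 280/405 = 0.69136
Macro-F1 score = mean = (0.69825 + 0.68644 + 0.48544 + 0.41328 + 0.72052 + 0.69136) / 6 = 0.6159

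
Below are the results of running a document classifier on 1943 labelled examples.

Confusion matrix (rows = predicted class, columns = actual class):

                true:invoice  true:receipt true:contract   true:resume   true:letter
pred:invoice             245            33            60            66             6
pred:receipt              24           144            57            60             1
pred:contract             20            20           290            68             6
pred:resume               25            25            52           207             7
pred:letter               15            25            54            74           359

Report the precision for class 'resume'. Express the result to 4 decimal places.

Treat 'resume' as positive and all other classes as negative.
precision = TP/(TP+FP).
resume: TP=207, FP=25+25+52+7=109 → 207/316 = 0.65506

0.6551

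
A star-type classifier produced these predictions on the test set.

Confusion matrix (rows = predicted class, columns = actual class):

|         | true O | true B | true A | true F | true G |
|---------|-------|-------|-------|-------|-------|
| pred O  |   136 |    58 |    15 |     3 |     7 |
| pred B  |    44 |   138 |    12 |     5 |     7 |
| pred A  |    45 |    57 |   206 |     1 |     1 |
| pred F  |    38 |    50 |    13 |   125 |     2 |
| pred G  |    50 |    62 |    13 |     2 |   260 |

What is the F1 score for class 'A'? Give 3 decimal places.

Treat 'A' as positive and all other classes as negative.
F1 score = 2·TP/(2·TP+FP+FN).
A: TP=206, FP=45+57+1+1=104, FN=15+12+13+13=53 → 412/569 = 0.7241

0.724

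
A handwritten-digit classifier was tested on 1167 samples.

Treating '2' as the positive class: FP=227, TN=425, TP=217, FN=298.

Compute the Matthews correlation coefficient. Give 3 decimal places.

MCC = (TP·TN − FP·FN) / √((TP+FP)(TP+FN)(TN+FP)(TN+FN))
Numerator = 217·425 − 227·298 = 24579
Denominator = √(444·515·652·723) = √107789409360 = 328312.9747
MCC = 24579 / 328312.9747 = 0.075

0.075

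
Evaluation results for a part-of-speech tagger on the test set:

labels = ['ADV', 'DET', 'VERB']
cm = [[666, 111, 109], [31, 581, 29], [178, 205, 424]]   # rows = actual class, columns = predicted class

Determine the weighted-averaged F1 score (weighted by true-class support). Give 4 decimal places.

0.7088

Per-class F1 score (2·TP/(2·TP+FP+FN)):
  ADV: TP=666, FP=31+178=209, FN=111+109=220 → 1332/1761 = 0.75639
  DET: TP=581, FP=111+205=316, FN=31+29=60 → 1162/1538 = 0.75553
  VERB: TP=424, FP=109+29=138, FN=178+205=383 → 848/1369 = 0.61943
Weighted-F1 score = Σ (supportᵢ/N)·F1 scoreᵢ with N=2334: (886/2334)·0.75639 + (641/2334)·0.75553 + (807/2334)·0.61943 = 0.7088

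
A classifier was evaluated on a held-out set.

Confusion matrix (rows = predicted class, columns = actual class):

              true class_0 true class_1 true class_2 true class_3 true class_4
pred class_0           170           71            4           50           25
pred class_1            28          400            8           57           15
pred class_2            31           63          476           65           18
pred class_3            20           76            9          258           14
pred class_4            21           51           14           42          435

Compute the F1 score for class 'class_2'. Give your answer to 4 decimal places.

0.8179

Treat 'class_2' as positive and all other classes as negative.
F1 score = 2·TP/(2·TP+FP+FN).
class_2: TP=476, FP=31+63+65+18=177, FN=4+8+9+14=35 → 952/1164 = 0.81787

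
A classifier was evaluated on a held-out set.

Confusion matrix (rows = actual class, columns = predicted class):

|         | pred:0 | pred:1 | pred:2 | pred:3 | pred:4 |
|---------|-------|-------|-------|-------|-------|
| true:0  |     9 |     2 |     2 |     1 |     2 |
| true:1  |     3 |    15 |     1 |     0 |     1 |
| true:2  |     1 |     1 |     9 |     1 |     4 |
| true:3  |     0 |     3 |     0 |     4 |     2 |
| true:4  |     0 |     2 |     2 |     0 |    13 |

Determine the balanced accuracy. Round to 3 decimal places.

Balanced accuracy = mean of per-class recall.
  0: recall = 9/16 = 0.5625
  1: recall = 15/20 = 0.7500
  2: recall = 9/16 = 0.5625
  3: recall = 4/9 = 0.4444
  4: recall = 13/17 = 0.7647
Mean = (0.5625 + 0.7500 + 0.5625 + 0.4444 + 0.7647) / 5 = 0.617

0.617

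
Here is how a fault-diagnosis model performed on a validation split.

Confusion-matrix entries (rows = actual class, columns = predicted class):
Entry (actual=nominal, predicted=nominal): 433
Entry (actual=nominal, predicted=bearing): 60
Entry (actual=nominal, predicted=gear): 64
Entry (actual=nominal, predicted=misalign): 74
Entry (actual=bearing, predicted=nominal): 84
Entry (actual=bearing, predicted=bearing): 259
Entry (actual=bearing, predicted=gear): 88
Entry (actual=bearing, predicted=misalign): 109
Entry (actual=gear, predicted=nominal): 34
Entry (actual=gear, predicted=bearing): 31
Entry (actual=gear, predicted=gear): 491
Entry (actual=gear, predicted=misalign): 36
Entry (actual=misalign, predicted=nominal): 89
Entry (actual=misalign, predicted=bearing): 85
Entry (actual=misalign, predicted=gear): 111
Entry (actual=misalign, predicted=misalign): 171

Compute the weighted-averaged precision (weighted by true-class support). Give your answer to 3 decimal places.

0.601

Per-class precision (TP/(TP+FP)):
  nominal: TP=433, FP=84+34+89=207 → 433/640 = 0.6766
  bearing: TP=259, FP=60+31+85=176 → 259/435 = 0.5954
  gear: TP=491, FP=64+88+111=263 → 491/754 = 0.6512
  misalign: TP=171, FP=74+109+36=219 → 171/390 = 0.4385
Weighted-precision = Σ (supportᵢ/N)·precisionᵢ with N=2219: (631/2219)·0.6766 + (540/2219)·0.5954 + (592/2219)·0.6512 + (456/2219)·0.4385 = 0.601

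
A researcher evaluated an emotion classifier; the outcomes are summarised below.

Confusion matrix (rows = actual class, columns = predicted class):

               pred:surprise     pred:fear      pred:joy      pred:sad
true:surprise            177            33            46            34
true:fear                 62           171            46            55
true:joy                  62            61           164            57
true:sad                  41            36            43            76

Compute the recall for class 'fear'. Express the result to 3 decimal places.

0.512

One-vs-rest for 'fear': TP = diagonal; FP = other classes predicted 'fear'; FN = 'fear' predicted as other.
recall = TP/(TP+FN).
fear: TP=171, FN=62+46+55=163 → 171/334 = 0.5120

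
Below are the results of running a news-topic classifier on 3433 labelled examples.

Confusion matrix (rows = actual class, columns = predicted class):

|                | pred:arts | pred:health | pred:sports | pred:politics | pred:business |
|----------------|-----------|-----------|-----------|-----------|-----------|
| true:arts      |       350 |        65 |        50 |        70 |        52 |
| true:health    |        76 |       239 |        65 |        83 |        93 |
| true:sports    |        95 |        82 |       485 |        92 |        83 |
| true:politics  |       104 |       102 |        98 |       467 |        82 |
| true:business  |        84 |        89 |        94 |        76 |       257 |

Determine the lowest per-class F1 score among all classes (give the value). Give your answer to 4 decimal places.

0.4219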